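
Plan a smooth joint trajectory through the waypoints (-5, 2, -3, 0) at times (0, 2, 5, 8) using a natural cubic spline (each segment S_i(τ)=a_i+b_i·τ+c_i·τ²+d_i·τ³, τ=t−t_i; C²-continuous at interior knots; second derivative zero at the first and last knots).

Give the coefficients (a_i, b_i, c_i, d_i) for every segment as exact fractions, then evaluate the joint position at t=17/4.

  seg 0: a=-5 b=1057/222 c=0 d=-35/111
  seg 1: a=2 b=217/222 c=-70/37 d=673/1998
  seg 2: a=-3 b=-142/111 c=253/222 d=-253/1998
S(17/4) = -7301/4736

Δ: Δ0=7/2, Δ1=-5/3, Δ2=1
row 1: diag=10, rhs=-31; c'=3/10, d'=-31/10
row 2: denom=12−3·3/10=111/10; d'=(16−3·-31/10)/(111/10)=253/111
back: M2=253/111
back: M1=-31/10−3/10·253/111=-140/37
M: M0=0, M1=-140/37, M2=253/111, M3=0
seg 0: a=-5, c=M0/2=0, d=(M1−M0)/(6·2)=-35/111, b=Δ0−h0·(2M0+M1)/6=1057/222
seg 1: a=2, c=M1/2=-70/37, d=(M2−M1)/(6·3)=673/1998, b=Δ1−h1·(2M1+M2)/6=217/222
seg 2: a=-3, c=M2/2=253/222, d=(M3−M2)/(6·3)=-253/1998, b=Δ2−h2·(2M2+M3)/6=-142/111
t_q=17/4 → seg 1, τ=9/4; S=2+217/222·τ+-70/37·τ²+673/1998·τ³=-7301/4736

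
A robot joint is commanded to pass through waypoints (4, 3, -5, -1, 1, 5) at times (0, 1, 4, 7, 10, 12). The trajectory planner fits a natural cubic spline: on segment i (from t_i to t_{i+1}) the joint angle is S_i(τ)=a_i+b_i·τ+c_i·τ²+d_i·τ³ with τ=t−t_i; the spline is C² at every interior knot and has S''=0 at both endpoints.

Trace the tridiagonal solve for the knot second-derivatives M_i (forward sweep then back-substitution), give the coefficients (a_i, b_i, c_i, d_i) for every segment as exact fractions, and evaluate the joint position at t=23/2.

Δ: Δ0=-1, Δ1=-8/3, Δ2=4/3, Δ3=2/3, Δ4=2
row 1: diag=8, rhs=-10; c'=3/8, d'=-5/4
row 2: denom=12−3·3/8=87/8; d'=(24−3·-5/4)/(87/8)=74/29
row 3: denom=12−3·8/29=324/29; d'=(-4−3·74/29)/(324/29)=-169/162
row 4: denom=10−3·29/108=331/36; d'=(8−3·-169/162)/(331/36)=1202/993
back: M4=1202/993
back: M3=-169/162−29/108·1202/993=-4076/2979
back: M2=74/29−8/29·-4076/2979=8726/2979
back: M1=-5/4−3/8·8726/2979=-2332/993
M: M0=0, M1=-2332/993, M2=8726/2979, M3=-4076/2979, M4=1202/993, M5=0
seg 0: a=4, c=M0/2=0, d=(M1−M0)/(6·1)=-1166/2979, b=Δ0−h0·(2M0+M1)/6=-1813/2979
seg 1: a=3, c=M1/2=-1166/993, d=(M2−M1)/(6·3)=7861/26811, b=Δ1−h1·(2M1+M2)/6=-5311/2979
seg 2: a=-5, c=M2/2=4363/2979, d=(M3−M2)/(6·3)=-6401/26811, b=Δ2−h2·(2M2+M3)/6=-2716/2979
seg 3: a=-1, c=M3/2=-2038/2979, d=(M4−M3)/(6·3)=3841/26811, b=Δ3−h3·(2M3+M4)/6=4259/2979
seg 4: a=1, c=M4/2=601/993, d=(M5−M4)/(6·2)=-601/5958, b=Δ4−h4·(2M4+M5)/6=3554/2979
t_q=23/2 → seg 4, τ=3/2; S=1+3554/2979·τ+601/993·τ²+-601/5958·τ³=60547/15888

  seg 0: a=4 b=-1813/2979 c=0 d=-1166/2979
  seg 1: a=3 b=-5311/2979 c=-1166/993 d=7861/26811
  seg 2: a=-5 b=-2716/2979 c=4363/2979 d=-6401/26811
  seg 3: a=-1 b=4259/2979 c=-2038/2979 d=3841/26811
  seg 4: a=1 b=3554/2979 c=601/993 d=-601/5958
S(23/2) = 60547/15888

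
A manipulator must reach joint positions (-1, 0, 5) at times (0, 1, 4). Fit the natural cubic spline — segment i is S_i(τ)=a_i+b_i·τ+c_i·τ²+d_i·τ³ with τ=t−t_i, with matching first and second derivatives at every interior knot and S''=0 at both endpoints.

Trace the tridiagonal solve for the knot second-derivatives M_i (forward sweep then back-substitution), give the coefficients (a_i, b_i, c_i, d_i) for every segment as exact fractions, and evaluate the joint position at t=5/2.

  seg 0: a=-1 b=11/12 c=0 d=1/12
  seg 1: a=0 b=7/6 c=1/4 d=-1/36
S(5/2) = 71/32

Δ: Δ0=1, Δ1=5/3
row 1: diag=8, rhs=4; c'=3/8, d'=1/2
back: M1=1/2
M: M0=0, M1=1/2, M2=0
seg 0: a=-1, c=M0/2=0, d=(M1−M0)/(6·1)=1/12, b=Δ0−h0·(2M0+M1)/6=11/12
seg 1: a=0, c=M1/2=1/4, d=(M2−M1)/(6·3)=-1/36, b=Δ1−h1·(2M1+M2)/6=7/6
t_q=5/2 → seg 1, τ=3/2; S=0+7/6·τ+1/4·τ²+-1/36·τ³=71/32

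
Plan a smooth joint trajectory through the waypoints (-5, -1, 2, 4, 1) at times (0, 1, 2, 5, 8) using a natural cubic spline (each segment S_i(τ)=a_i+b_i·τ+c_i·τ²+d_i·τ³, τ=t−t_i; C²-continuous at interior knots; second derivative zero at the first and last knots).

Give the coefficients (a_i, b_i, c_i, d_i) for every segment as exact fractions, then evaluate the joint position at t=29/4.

Δ: Δ0=4, Δ1=3, Δ2=2/3, Δ3=-1
row 1: diag=4, rhs=-6; c'=1/4, d'=-3/2
row 2: denom=8−1·1/4=31/4; d'=(-14−1·-3/2)/(31/4)=-50/31
row 3: denom=12−3·12/31=336/31; d'=(-10−3·-50/31)/(336/31)=-10/21
back: M3=-10/21
back: M2=-50/31−12/31·-10/21=-10/7
back: M1=-3/2−1/4·-10/7=-8/7
M: M0=0, M1=-8/7, M2=-10/7, M3=-10/21, M4=0
seg 0: a=-5, c=M0/2=0, d=(M1−M0)/(6·1)=-4/21, b=Δ0−h0·(2M0+M1)/6=88/21
seg 1: a=-1, c=M1/2=-4/7, d=(M2−M1)/(6·1)=-1/21, b=Δ1−h1·(2M1+M2)/6=76/21
seg 2: a=2, c=M2/2=-5/7, d=(M3−M2)/(6·3)=10/189, b=Δ2−h2·(2M2+M3)/6=7/3
seg 3: a=4, c=M3/2=-5/21, d=(M4−M3)/(6·3)=5/189, b=Δ3−h3·(2M3+M4)/6=-11/21
t_q=29/4 → seg 3, τ=9/4; S=4+-11/21·τ+-5/21·τ²+5/189·τ³=859/448

  seg 0: a=-5 b=88/21 c=0 d=-4/21
  seg 1: a=-1 b=76/21 c=-4/7 d=-1/21
  seg 2: a=2 b=7/3 c=-5/7 d=10/189
  seg 3: a=4 b=-11/21 c=-5/21 d=5/189
S(29/4) = 859/448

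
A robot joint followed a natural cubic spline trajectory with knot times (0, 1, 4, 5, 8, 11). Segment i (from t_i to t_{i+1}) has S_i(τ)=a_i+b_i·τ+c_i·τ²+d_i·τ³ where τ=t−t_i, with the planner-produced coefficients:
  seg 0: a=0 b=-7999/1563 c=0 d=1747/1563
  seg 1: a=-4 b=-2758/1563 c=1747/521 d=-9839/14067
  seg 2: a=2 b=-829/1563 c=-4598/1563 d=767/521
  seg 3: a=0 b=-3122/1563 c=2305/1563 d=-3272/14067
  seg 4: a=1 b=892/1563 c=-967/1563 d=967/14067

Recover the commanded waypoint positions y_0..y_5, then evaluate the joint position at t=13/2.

y_0=0 y_1=-4 y_2=2 y_3=0 y_4=1 y_5=-1
S(13/2) = -965/2084

y_0 = S_0(0) = a_0 = 0
y_1 = S_1(0) = a_1 = -4
y_2 = S_2(0) = a_2 = 2
y_3 = S_3(0) = a_3 = 0
y_4 = S_4(0) = a_4 = 1
y_5 = S_4(3) = -1
t_q=13/2 is in segment 3 (τ=3/2); S_3(τ)=-965/2084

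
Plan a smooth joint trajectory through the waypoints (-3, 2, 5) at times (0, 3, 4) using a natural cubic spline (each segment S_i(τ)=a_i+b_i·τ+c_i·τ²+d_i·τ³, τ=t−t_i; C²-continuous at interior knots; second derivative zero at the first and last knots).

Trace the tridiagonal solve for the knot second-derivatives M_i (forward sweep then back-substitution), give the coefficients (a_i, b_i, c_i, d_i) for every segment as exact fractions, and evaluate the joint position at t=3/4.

  seg 0: a=-3 b=7/6 c=0 d=1/18
  seg 1: a=2 b=8/3 c=1/2 d=-1/6
S(3/4) = -269/128

Δ: Δ0=5/3, Δ1=3
row 1: diag=8, rhs=8; c'=1/8, d'=1
back: M1=1
M: M0=0, M1=1, M2=0
seg 0: a=-3, c=M0/2=0, d=(M1−M0)/(6·3)=1/18, b=Δ0−h0·(2M0+M1)/6=7/6
seg 1: a=2, c=M1/2=1/2, d=(M2−M1)/(6·1)=-1/6, b=Δ1−h1·(2M1+M2)/6=8/3
t_q=3/4 → seg 0, τ=3/4; S=-3+7/6·τ+0·τ²+1/18·τ³=-269/128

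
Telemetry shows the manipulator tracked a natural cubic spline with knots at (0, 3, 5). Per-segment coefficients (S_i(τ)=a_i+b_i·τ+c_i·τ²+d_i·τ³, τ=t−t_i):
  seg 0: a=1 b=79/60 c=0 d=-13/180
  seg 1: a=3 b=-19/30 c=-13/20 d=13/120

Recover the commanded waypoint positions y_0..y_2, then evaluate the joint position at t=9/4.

y_0=1 y_1=3 y_2=0
S(9/4) = 4019/1280

y_0 = S_0(0) = a_0 = 1
y_1 = S_1(0) = a_1 = 3
y_2 = S_1(2) = 0
t_q=9/4 is in segment 0 (τ=9/4); S_0(τ)=4019/1280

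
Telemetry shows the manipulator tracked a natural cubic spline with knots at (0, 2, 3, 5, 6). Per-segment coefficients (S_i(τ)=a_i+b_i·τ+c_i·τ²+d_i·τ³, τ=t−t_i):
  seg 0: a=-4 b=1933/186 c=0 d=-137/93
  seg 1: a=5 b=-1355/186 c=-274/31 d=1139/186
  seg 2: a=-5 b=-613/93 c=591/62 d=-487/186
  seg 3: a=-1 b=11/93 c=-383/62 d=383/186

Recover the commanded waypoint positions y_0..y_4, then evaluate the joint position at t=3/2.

y_0 = S_0(0) = a_0 = -4
y_1 = S_1(0) = a_1 = 5
y_2 = S_2(0) = a_2 = -5
y_3 = S_3(0) = a_3 = -1
y_4 = S_3(1) = -5
t_q=3/2 is in segment 0 (τ=3/2); S_0(τ)=1641/248

y_0=-4 y_1=5 y_2=-5 y_3=-1 y_4=-5
S(3/2) = 1641/248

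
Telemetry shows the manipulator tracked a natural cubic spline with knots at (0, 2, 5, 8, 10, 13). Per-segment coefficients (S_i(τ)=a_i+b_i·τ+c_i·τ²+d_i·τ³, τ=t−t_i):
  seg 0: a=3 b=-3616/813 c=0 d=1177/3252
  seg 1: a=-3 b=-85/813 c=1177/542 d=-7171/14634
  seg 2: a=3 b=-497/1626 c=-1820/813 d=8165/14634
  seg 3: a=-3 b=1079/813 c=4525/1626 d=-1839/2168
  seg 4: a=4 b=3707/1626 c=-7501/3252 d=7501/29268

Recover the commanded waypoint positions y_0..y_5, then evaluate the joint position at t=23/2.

y_0 = S_0(0) = a_0 = 3
y_1 = S_1(0) = a_1 = -3
y_2 = S_2(0) = a_2 = 3
y_3 = S_3(0) = a_3 = -3
y_4 = S_4(0) = a_4 = 4
y_5 = S_4(3) = -3
t_q=23/2 is in segment 4 (τ=3/2); S_4(τ)=26839/8672

y_0=3 y_1=-3 y_2=3 y_3=-3 y_4=4 y_5=-3
S(23/2) = 26839/8672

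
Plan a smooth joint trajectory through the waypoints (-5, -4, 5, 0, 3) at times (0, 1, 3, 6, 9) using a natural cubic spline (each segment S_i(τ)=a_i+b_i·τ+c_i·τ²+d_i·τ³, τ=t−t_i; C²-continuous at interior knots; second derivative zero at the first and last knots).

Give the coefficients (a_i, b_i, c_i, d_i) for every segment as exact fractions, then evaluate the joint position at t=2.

Δ: Δ0=1, Δ1=9/2, Δ2=-5/3, Δ3=1
row 1: diag=6, rhs=21; c'=1/3, d'=7/2
row 2: denom=10−2·1/3=28/3; d'=(-37−2·7/2)/(28/3)=-33/7
row 3: denom=12−3·9/28=309/28; d'=(16−3·-33/7)/(309/28)=844/309
back: M3=844/309
back: M2=-33/7−9/28·844/309=-576/103
back: M1=7/2−1/3·-576/103=1105/206
M: M0=0, M1=1105/206, M2=-576/103, M3=844/309, M4=0
seg 0: a=-5, c=M0/2=0, d=(M1−M0)/(6·1)=1105/1236, b=Δ0−h0·(2M0+M1)/6=131/1236
seg 1: a=-4, c=M1/2=1105/412, d=(M2−M1)/(6·2)=-2257/2472, b=Δ1−h1·(2M1+M2)/6=1723/618
seg 2: a=5, c=M2/2=-288/103, d=(M3−M2)/(6·3)=1286/2781, b=Δ2−h2·(2M2+M3)/6=791/309
seg 3: a=0, c=M3/2=422/309, d=(M4−M3)/(6·3)=-422/2781, b=Δ3−h3·(2M3+M4)/6=-535/309
t_q=2 → seg 1, τ=1; S=-4+1723/618·τ+1105/412·τ²+-2257/2472·τ³=459/824

  seg 0: a=-5 b=131/1236 c=0 d=1105/1236
  seg 1: a=-4 b=1723/618 c=1105/412 d=-2257/2472
  seg 2: a=5 b=791/309 c=-288/103 d=1286/2781
  seg 3: a=0 b=-535/309 c=422/309 d=-422/2781
S(2) = 459/824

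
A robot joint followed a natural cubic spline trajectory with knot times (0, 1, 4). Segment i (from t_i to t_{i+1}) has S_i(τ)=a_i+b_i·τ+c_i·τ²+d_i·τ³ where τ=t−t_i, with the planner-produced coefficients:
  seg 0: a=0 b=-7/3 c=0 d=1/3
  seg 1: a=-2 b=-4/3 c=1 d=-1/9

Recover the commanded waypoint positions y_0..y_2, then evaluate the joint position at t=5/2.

y_0 = S_0(0) = a_0 = 0
y_1 = S_1(0) = a_1 = -2
y_2 = S_1(3) = 0
t_q=5/2 is in segment 1 (τ=3/2); S_1(τ)=-17/8

y_0=0 y_1=-2 y_2=0
S(5/2) = -17/8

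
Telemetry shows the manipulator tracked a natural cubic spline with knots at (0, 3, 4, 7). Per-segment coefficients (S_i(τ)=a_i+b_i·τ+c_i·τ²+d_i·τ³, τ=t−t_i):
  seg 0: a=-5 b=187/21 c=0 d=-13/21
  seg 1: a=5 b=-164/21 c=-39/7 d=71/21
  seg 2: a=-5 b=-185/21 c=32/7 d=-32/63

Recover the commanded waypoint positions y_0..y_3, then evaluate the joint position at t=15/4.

y_0=-5 y_1=5 y_2=-5 y_3=-4
S(15/4) = -1149/448

y_0 = S_0(0) = a_0 = -5
y_1 = S_1(0) = a_1 = 5
y_2 = S_2(0) = a_2 = -5
y_3 = S_2(3) = -4
t_q=15/4 is in segment 1 (τ=3/4); S_1(τ)=-1149/448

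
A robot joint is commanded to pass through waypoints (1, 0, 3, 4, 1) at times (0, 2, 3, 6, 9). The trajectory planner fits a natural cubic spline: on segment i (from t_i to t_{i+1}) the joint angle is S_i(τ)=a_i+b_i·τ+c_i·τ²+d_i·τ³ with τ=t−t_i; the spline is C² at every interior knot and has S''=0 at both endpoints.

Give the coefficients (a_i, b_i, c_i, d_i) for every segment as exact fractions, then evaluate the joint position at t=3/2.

  seg 0: a=1 b=-92/51 c=0 d=133/408
  seg 1: a=0 b=215/102 c=133/68 d=-217/204
  seg 2: a=3 b=577/204 c=-21/17 d=247/1836
  seg 3: a=4 b=-97/102 c=-5/204 d=5/1836
S(3/2) = -659/1088

Δ: Δ0=-1/2, Δ1=3, Δ2=1/3, Δ3=-1
row 1: diag=6, rhs=21; c'=1/6, d'=7/2
row 2: denom=8−1·1/6=47/6; d'=(-16−1·7/2)/(47/6)=-117/47
row 3: denom=12−3·18/47=510/47; d'=(-8−3·-117/47)/(510/47)=-5/102
back: M3=-5/102
back: M2=-117/47−18/47·-5/102=-42/17
back: M1=7/2−1/6·-42/17=133/34
M: M0=0, M1=133/34, M2=-42/17, M3=-5/102, M4=0
seg 0: a=1, c=M0/2=0, d=(M1−M0)/(6·2)=133/408, b=Δ0−h0·(2M0+M1)/6=-92/51
seg 1: a=0, c=M1/2=133/68, d=(M2−M1)/(6·1)=-217/204, b=Δ1−h1·(2M1+M2)/6=215/102
seg 2: a=3, c=M2/2=-21/17, d=(M3−M2)/(6·3)=247/1836, b=Δ2−h2·(2M2+M3)/6=577/204
seg 3: a=4, c=M3/2=-5/204, d=(M4−M3)/(6·3)=5/1836, b=Δ3−h3·(2M3+M4)/6=-97/102
t_q=3/2 → seg 0, τ=3/2; S=1+-92/51·τ+0·τ²+133/408·τ³=-659/1088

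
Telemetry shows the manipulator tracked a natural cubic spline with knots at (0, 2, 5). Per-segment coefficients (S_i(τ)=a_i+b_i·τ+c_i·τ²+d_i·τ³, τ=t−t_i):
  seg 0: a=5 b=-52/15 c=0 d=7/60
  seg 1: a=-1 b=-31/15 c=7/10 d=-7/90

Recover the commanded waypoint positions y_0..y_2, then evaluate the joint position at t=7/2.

y_0=5 y_1=-1 y_2=-3
S(7/2) = -223/80

y_0 = S_0(0) = a_0 = 5
y_1 = S_1(0) = a_1 = -1
y_2 = S_1(3) = -3
t_q=7/2 is in segment 1 (τ=3/2); S_1(τ)=-223/80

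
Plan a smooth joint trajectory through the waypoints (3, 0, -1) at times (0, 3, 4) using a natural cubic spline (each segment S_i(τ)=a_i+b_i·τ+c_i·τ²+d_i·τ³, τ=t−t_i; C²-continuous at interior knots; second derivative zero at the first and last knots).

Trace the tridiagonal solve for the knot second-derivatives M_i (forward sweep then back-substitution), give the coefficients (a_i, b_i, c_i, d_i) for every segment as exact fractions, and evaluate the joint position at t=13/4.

Δ: Δ0=-1, Δ1=-1
row 1: diag=8, rhs=0; c'=1/8, d'=0
back: M1=0
M: M0=0, M1=0, M2=0
seg 0: a=3, c=M0/2=0, d=(M1−M0)/(6·3)=0, b=Δ0−h0·(2M0+M1)/6=-1
seg 1: a=0, c=M1/2=0, d=(M2−M1)/(6·1)=0, b=Δ1−h1·(2M1+M2)/6=-1
t_q=13/4 → seg 1, τ=1/4; S=0+-1·τ+0·τ²+0·τ³=-1/4

  seg 0: a=3 b=-1 c=0 d=0
  seg 1: a=0 b=-1 c=0 d=0
S(13/4) = -1/4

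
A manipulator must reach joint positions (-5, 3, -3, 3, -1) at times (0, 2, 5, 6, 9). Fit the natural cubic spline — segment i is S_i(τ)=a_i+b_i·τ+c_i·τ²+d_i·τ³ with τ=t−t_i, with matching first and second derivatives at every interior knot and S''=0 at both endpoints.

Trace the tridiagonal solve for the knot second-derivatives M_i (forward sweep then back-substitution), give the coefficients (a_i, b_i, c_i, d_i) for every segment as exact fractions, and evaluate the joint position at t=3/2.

  seg 0: a=-5 b=1708/279 c=0 d=-148/279
  seg 1: a=3 b=-68/279 c=-296/93 d=2174/2511
  seg 2: a=-3 b=1126/279 c=1286/279 d=-82/31
  seg 3: a=3 b=1484/279 c=-928/279 d=928/2511
S(3/2) = 445/186

Δ: Δ0=4, Δ1=-2, Δ2=6, Δ3=-4/3
row 1: diag=10, rhs=-36; c'=3/10, d'=-18/5
row 2: denom=8−3·3/10=71/10; d'=(48−3·-18/5)/(71/10)=588/71
row 3: denom=8−1·10/71=558/71; d'=(-44−1·588/71)/(558/71)=-1856/279
back: M3=-1856/279
back: M2=588/71−10/71·-1856/279=2572/279
back: M1=-18/5−3/10·2572/279=-592/93
M: M0=0, M1=-592/93, M2=2572/279, M3=-1856/279, M4=0
seg 0: a=-5, c=M0/2=0, d=(M1−M0)/(6·2)=-148/279, b=Δ0−h0·(2M0+M1)/6=1708/279
seg 1: a=3, c=M1/2=-296/93, d=(M2−M1)/(6·3)=2174/2511, b=Δ1−h1·(2M1+M2)/6=-68/279
seg 2: a=-3, c=M2/2=1286/279, d=(M3−M2)/(6·1)=-82/31, b=Δ2−h2·(2M2+M3)/6=1126/279
seg 3: a=3, c=M3/2=-928/279, d=(M4−M3)/(6·3)=928/2511, b=Δ3−h3·(2M3+M4)/6=1484/279
t_q=3/2 → seg 0, τ=3/2; S=-5+1708/279·τ+0·τ²+-148/279·τ³=445/186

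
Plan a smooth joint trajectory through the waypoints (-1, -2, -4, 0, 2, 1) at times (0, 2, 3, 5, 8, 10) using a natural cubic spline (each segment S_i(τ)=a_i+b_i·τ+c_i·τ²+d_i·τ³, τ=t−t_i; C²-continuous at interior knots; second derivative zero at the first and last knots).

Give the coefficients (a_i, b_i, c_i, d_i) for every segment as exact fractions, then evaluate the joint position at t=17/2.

  seg 0: a=-1 b=4877/17670 c=0 d=-1714/8835
  seg 1: a=-2 b=-36259/17670 c=-3428/2945 d=21487/17670
  seg 2: a=-4 b=-6467/8835 c=14631/5890 d=-4939/8835
  seg 3: a=0 b=22051/8835 c=-1025/1178 d=4601/53010
  seg 4: a=2 b=-6739/17670 c=-262/2945 d=131/8835
S(17/2) = 42147/23560

Δ: Δ0=-1/2, Δ1=-2, Δ2=2, Δ3=2/3, Δ4=-1/2
row 1: diag=6, rhs=-9; c'=1/6, d'=-3/2
row 2: denom=6−1·1/6=35/6; d'=(24−1·-3/2)/(35/6)=153/35
row 3: denom=10−2·12/35=326/35; d'=(-8−2·153/35)/(326/35)=-293/163
row 4: denom=10−3·105/326=2945/326; d'=(-7−3·-293/163)/(2945/326)=-524/2945
back: M4=-524/2945
back: M3=-293/163−105/326·-524/2945=-1025/589
back: M2=153/35−12/35·-1025/589=14631/2945
back: M1=-3/2−1/6·14631/2945=-6856/2945
M: M0=0, M1=-6856/2945, M2=14631/2945, M3=-1025/589, M4=-524/2945, M5=0
seg 0: a=-1, c=M0/2=0, d=(M1−M0)/(6·2)=-1714/8835, b=Δ0−h0·(2M0+M1)/6=4877/17670
seg 1: a=-2, c=M1/2=-3428/2945, d=(M2−M1)/(6·1)=21487/17670, b=Δ1−h1·(2M1+M2)/6=-36259/17670
seg 2: a=-4, c=M2/2=14631/5890, d=(M3−M2)/(6·2)=-4939/8835, b=Δ2−h2·(2M2+M3)/6=-6467/8835
seg 3: a=0, c=M3/2=-1025/1178, d=(M4−M3)/(6·3)=4601/53010, b=Δ3−h3·(2M3+M4)/6=22051/8835
seg 4: a=2, c=M4/2=-262/2945, d=(M5−M4)/(6·2)=131/8835, b=Δ4−h4·(2M4+M5)/6=-6739/17670
t_q=17/2 → seg 4, τ=1/2; S=2+-6739/17670·τ+-262/2945·τ²+131/8835·τ³=42147/23560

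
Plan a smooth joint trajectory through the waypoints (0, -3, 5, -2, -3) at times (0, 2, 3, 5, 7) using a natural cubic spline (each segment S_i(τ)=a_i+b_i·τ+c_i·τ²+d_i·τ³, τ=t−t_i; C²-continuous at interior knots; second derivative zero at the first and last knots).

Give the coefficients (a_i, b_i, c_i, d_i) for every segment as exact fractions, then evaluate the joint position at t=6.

  seg 0: a=0 b=-177/32 c=0 d=129/128
  seg 1: a=-3 b=105/16 c=387/64 d=-295/64
  seg 2: a=5 b=309/64 c=-249/32 d=463/256
  seg 3: a=-2 b=-147/32 c=393/128 d=-131/256
S(6) = -1033/256

Δ: Δ0=-3/2, Δ1=8, Δ2=-7/2, Δ3=-1/2
row 1: diag=6, rhs=57; c'=1/6, d'=19/2
row 2: denom=6−1·1/6=35/6; d'=(-69−1·19/2)/(35/6)=-471/35
row 3: denom=8−2·12/35=256/35; d'=(18−2·-471/35)/(256/35)=393/64
back: M3=393/64
back: M2=-471/35−12/35·393/64=-249/16
back: M1=19/2−1/6·-249/16=387/32
M: M0=0, M1=387/32, M2=-249/16, M3=393/64, M4=0
seg 0: a=0, c=M0/2=0, d=(M1−M0)/(6·2)=129/128, b=Δ0−h0·(2M0+M1)/6=-177/32
seg 1: a=-3, c=M1/2=387/64, d=(M2−M1)/(6·1)=-295/64, b=Δ1−h1·(2M1+M2)/6=105/16
seg 2: a=5, c=M2/2=-249/32, d=(M3−M2)/(6·2)=463/256, b=Δ2−h2·(2M2+M3)/6=309/64
seg 3: a=-2, c=M3/2=393/128, d=(M4−M3)/(6·2)=-131/256, b=Δ3−h3·(2M3+M4)/6=-147/32
t_q=6 → seg 3, τ=1; S=-2+-147/32·τ+393/128·τ²+-131/256·τ³=-1033/256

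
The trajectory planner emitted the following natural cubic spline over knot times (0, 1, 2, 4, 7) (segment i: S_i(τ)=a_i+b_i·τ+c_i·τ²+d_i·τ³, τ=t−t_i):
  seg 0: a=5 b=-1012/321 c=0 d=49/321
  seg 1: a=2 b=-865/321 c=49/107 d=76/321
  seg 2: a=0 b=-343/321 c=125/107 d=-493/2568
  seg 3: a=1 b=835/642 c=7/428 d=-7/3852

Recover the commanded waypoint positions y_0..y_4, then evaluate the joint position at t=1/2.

y_0 = S_0(0) = a_0 = 5
y_1 = S_1(0) = a_1 = 2
y_2 = S_2(0) = a_2 = 0
y_3 = S_3(0) = a_3 = 1
y_4 = S_3(3) = 5
t_q=1/2 is in segment 0 (τ=1/2); S_0(τ)=2947/856

y_0=5 y_1=2 y_2=0 y_3=1 y_4=5
S(1/2) = 2947/856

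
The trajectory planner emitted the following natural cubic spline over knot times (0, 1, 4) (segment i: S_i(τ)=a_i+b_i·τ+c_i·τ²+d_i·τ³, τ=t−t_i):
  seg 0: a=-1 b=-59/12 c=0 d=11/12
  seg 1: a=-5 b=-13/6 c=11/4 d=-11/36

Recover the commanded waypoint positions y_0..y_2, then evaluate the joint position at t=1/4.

y_0=-1 y_1=-5 y_2=5
S(1/4) = -567/256

y_0 = S_0(0) = a_0 = -1
y_1 = S_1(0) = a_1 = -5
y_2 = S_1(3) = 5
t_q=1/4 is in segment 0 (τ=1/4); S_0(τ)=-567/256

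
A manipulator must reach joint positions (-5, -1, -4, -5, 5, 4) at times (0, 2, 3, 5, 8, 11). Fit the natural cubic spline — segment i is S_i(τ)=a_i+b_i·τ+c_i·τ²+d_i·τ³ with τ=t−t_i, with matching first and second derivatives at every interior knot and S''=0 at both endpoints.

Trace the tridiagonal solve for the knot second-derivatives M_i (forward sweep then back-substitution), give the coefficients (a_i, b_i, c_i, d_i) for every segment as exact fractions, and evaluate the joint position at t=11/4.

Δ: Δ0=2, Δ1=-3, Δ2=-1/2, Δ3=10/3, Δ4=-1/3
row 1: diag=6, rhs=-30; c'=1/6, d'=-5
row 2: denom=6−1·1/6=35/6; d'=(15−1·-5)/(35/6)=24/7
row 3: denom=10−2·12/35=326/35; d'=(23−2·24/7)/(326/35)=565/326
row 4: denom=12−3·105/326=3597/326; d'=(-22−3·565/326)/(3597/326)=-8867/3597
back: M4=-8867/3597
back: M3=565/326−105/326·-8867/3597=3030/1199
back: M2=24/7−12/35·3030/1199=3072/1199
back: M1=-5−1/6·3072/1199=-6507/1199
M: M0=0, M1=-6507/1199, M2=3072/1199, M3=3030/1199, M4=-8867/3597, M5=0
seg 0: a=-5, c=M0/2=0, d=(M1−M0)/(6·2)=-2169/4796, b=Δ0−h0·(2M0+M1)/6=4567/1199
seg 1: a=-1, c=M1/2=-6507/2398, d=(M2−M1)/(6·1)=3193/2398, b=Δ1−h1·(2M1+M2)/6=-1940/1199
seg 2: a=-4, c=M2/2=1536/1199, d=(M3−M2)/(6·2)=-7/2398, b=Δ2−h2·(2M2+M3)/6=-665/218
seg 3: a=-5, c=M3/2=1515/1199, d=(M4−M3)/(6·3)=-17957/64746, b=Δ3−h3·(2M3+M4)/6=4889/2398
seg 4: a=5, c=M4/2=-8867/7194, d=(M5−M4)/(6·3)=8867/64746, b=Δ4−h4·(2M4+M5)/6=2556/1199
t_q=11/4 → seg 1, τ=3/4; S=-1+-1940/1199·τ+-6507/2398·τ²+3193/2398·τ³=-487753/153472

  seg 0: a=-5 b=4567/1199 c=0 d=-2169/4796
  seg 1: a=-1 b=-1940/1199 c=-6507/2398 d=3193/2398
  seg 2: a=-4 b=-665/218 c=1536/1199 d=-7/2398
  seg 3: a=-5 b=4889/2398 c=1515/1199 d=-17957/64746
  seg 4: a=5 b=2556/1199 c=-8867/7194 d=8867/64746
S(11/4) = -487753/153472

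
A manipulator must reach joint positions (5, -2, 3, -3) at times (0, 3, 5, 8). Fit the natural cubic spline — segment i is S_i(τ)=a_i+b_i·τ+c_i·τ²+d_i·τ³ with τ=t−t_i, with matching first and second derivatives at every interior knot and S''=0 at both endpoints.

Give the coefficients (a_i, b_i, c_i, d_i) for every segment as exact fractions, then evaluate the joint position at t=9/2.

Δ: Δ0=-7/3, Δ1=5/2, Δ2=-2
row 1: diag=10, rhs=29; c'=1/5, d'=29/10
row 2: denom=10−2·1/5=48/5; d'=(-27−2·29/10)/(48/5)=-41/12
back: M2=-41/12
back: M1=29/10−1/5·-41/12=43/12
M: M0=0, M1=43/12, M2=-41/12, M3=0
seg 0: a=5, c=M0/2=0, d=(M1−M0)/(6·3)=43/216, b=Δ0−h0·(2M0+M1)/6=-33/8
seg 1: a=-2, c=M1/2=43/24, d=(M2−M1)/(6·2)=-7/12, b=Δ1−h1·(2M1+M2)/6=5/4
seg 2: a=3, c=M2/2=-41/24, d=(M3−M2)/(6·3)=41/216, b=Δ2−h2·(2M2+M3)/6=17/12
t_q=9/2 → seg 1, τ=3/2; S=-2+5/4·τ+43/24·τ²+-7/12·τ³=31/16

  seg 0: a=5 b=-33/8 c=0 d=43/216
  seg 1: a=-2 b=5/4 c=43/24 d=-7/12
  seg 2: a=3 b=17/12 c=-41/24 d=41/216
S(9/2) = 31/16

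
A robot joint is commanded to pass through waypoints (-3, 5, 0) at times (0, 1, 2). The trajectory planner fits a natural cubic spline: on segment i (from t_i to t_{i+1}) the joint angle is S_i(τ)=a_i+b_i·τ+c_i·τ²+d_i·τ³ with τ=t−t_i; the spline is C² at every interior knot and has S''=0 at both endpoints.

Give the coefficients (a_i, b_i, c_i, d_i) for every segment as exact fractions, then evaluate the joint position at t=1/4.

  seg 0: a=-3 b=45/4 c=0 d=-13/4
  seg 1: a=5 b=3/2 c=-39/4 d=13/4
S(1/4) = -61/256

Δ: Δ0=8, Δ1=-5
row 1: diag=4, rhs=-78; c'=1/4, d'=-39/2
back: M1=-39/2
M: M0=0, M1=-39/2, M2=0
seg 0: a=-3, c=M0/2=0, d=(M1−M0)/(6·1)=-13/4, b=Δ0−h0·(2M0+M1)/6=45/4
seg 1: a=5, c=M1/2=-39/4, d=(M2−M1)/(6·1)=13/4, b=Δ1−h1·(2M1+M2)/6=3/2
t_q=1/4 → seg 0, τ=1/4; S=-3+45/4·τ+0·τ²+-13/4·τ³=-61/256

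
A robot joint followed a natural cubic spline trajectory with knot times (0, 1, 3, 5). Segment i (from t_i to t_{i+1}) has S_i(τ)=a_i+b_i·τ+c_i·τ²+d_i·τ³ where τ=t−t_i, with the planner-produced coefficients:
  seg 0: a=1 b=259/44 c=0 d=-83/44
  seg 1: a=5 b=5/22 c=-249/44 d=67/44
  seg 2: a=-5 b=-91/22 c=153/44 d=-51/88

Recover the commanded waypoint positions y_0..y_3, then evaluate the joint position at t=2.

y_0 = S_0(0) = a_0 = 1
y_1 = S_1(0) = a_1 = 5
y_2 = S_2(0) = a_2 = -5
y_3 = S_2(2) = -4
t_q=2 is in segment 1 (τ=1); S_1(τ)=12/11

y_0=1 y_1=5 y_2=-5 y_3=-4
S(2) = 12/11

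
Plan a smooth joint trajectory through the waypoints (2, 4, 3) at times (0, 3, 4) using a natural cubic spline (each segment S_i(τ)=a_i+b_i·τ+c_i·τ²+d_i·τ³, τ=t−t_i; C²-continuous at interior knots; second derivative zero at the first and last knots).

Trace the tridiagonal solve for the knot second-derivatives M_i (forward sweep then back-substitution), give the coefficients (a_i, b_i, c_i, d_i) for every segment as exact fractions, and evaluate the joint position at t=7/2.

  seg 0: a=2 b=31/24 c=0 d=-5/72
  seg 1: a=4 b=-7/12 c=-5/8 d=5/24
S(7/2) = 229/64

Δ: Δ0=2/3, Δ1=-1
row 1: diag=8, rhs=-10; c'=1/8, d'=-5/4
back: M1=-5/4
M: M0=0, M1=-5/4, M2=0
seg 0: a=2, c=M0/2=0, d=(M1−M0)/(6·3)=-5/72, b=Δ0−h0·(2M0+M1)/6=31/24
seg 1: a=4, c=M1/2=-5/8, d=(M2−M1)/(6·1)=5/24, b=Δ1−h1·(2M1+M2)/6=-7/12
t_q=7/2 → seg 1, τ=1/2; S=4+-7/12·τ+-5/8·τ²+5/24·τ³=229/64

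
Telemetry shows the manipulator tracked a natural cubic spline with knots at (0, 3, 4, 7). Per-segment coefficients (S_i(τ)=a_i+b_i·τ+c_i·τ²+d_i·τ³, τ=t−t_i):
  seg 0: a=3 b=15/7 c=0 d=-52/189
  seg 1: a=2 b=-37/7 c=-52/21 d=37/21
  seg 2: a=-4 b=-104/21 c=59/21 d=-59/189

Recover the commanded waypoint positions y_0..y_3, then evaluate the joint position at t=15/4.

y_0 = S_0(0) = a_0 = 3
y_1 = S_1(0) = a_1 = 2
y_2 = S_2(0) = a_2 = -4
y_3 = S_2(3) = -2
t_q=15/4 is in segment 1 (τ=3/4); S_1(τ)=-1171/448

y_0=3 y_1=2 y_2=-4 y_3=-2
S(15/4) = -1171/448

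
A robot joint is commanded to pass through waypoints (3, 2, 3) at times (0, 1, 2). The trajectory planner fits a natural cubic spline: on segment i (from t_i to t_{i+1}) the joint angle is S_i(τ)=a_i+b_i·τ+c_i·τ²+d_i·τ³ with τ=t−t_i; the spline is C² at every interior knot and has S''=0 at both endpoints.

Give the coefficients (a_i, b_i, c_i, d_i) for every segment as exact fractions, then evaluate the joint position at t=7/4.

Δ: Δ0=-1, Δ1=1
row 1: diag=4, rhs=12; c'=1/4, d'=3
back: M1=3
M: M0=0, M1=3, M2=0
seg 0: a=3, c=M0/2=0, d=(M1−M0)/(6·1)=1/2, b=Δ0−h0·(2M0+M1)/6=-3/2
seg 1: a=2, c=M1/2=3/2, d=(M2−M1)/(6·1)=-1/2, b=Δ1−h1·(2M1+M2)/6=0
t_q=7/4 → seg 1, τ=3/4; S=2+0·τ+3/2·τ²+-1/2·τ³=337/128

  seg 0: a=3 b=-3/2 c=0 d=1/2
  seg 1: a=2 b=0 c=3/2 d=-1/2
S(7/4) = 337/128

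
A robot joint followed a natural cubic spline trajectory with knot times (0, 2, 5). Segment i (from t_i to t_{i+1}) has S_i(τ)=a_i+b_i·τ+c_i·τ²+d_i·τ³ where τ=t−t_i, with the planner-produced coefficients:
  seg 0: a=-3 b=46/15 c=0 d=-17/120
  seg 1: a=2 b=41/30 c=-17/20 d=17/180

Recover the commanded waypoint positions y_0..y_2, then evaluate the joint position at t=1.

y_0=-3 y_1=2 y_2=1
S(1) = -3/40

y_0 = S_0(0) = a_0 = -3
y_1 = S_1(0) = a_1 = 2
y_2 = S_1(3) = 1
t_q=1 is in segment 0 (τ=1); S_0(τ)=-3/40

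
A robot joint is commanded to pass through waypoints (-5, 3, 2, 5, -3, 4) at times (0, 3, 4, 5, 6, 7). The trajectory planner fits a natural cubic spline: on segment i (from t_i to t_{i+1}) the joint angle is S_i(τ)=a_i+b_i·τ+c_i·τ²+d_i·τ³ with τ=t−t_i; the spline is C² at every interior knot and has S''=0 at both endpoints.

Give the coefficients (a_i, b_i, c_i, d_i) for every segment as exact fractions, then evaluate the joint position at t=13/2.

  seg 0: a=-5 b=6383/1299 c=0 d=-973/3897
  seg 1: a=3 b=-2374/1299 c=-973/433 d=3994/1299
  seg 2: a=2 b=3770/1299 c=3021/433 d=-8936/1299
  seg 3: a=5 b=-4912/1299 c=-5915/433 d=12265/1299
  seg 4: a=-3 b=-3607/1299 c=6350/433 d=-6350/1299
S(13/2) = -2309/1732

Δ: Δ0=8/3, Δ1=-1, Δ2=3, Δ3=-8, Δ4=7
row 1: diag=8, rhs=-22; c'=1/8, d'=-11/4
row 2: denom=4−1·1/8=31/8; d'=(24−1·-11/4)/(31/8)=214/31
row 3: denom=4−1·8/31=116/31; d'=(-66−1·214/31)/(116/31)=-565/29
row 4: denom=4−1·31/116=433/116; d'=(90−1·-565/29)/(433/116)=12700/433
back: M4=12700/433
back: M3=-565/29−31/116·12700/433=-11830/433
back: M2=214/31−8/31·-11830/433=6042/433
back: M1=-11/4−1/8·6042/433=-1946/433
M: M0=0, M1=-1946/433, M2=6042/433, M3=-11830/433, M4=12700/433, M5=0
seg 0: a=-5, c=M0/2=0, d=(M1−M0)/(6·3)=-973/3897, b=Δ0−h0·(2M0+M1)/6=6383/1299
seg 1: a=3, c=M1/2=-973/433, d=(M2−M1)/(6·1)=3994/1299, b=Δ1−h1·(2M1+M2)/6=-2374/1299
seg 2: a=2, c=M2/2=3021/433, d=(M3−M2)/(6·1)=-8936/1299, b=Δ2−h2·(2M2+M3)/6=3770/1299
seg 3: a=5, c=M3/2=-5915/433, d=(M4−M3)/(6·1)=12265/1299, b=Δ3−h3·(2M3+M4)/6=-4912/1299
seg 4: a=-3, c=M4/2=6350/433, d=(M5−M4)/(6·1)=-6350/1299, b=Δ4−h4·(2M4+M5)/6=-3607/1299
t_q=13/2 → seg 4, τ=1/2; S=-3+-3607/1299·τ+6350/433·τ²+-6350/1299·τ³=-2309/1732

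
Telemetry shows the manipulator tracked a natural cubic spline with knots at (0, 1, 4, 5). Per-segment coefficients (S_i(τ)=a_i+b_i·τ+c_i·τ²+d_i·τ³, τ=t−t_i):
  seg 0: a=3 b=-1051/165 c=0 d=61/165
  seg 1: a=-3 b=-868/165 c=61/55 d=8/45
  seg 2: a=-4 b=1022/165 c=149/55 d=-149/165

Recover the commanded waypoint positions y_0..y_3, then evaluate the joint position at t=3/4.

y_0 = S_0(0) = a_0 = 3
y_1 = S_1(0) = a_1 = -3
y_2 = S_2(0) = a_2 = -4
y_3 = S_2(1) = 4
t_q=3/4 is in segment 0 (τ=3/4); S_0(τ)=-5707/3520

y_0=3 y_1=-3 y_2=-4 y_3=4
S(3/4) = -5707/3520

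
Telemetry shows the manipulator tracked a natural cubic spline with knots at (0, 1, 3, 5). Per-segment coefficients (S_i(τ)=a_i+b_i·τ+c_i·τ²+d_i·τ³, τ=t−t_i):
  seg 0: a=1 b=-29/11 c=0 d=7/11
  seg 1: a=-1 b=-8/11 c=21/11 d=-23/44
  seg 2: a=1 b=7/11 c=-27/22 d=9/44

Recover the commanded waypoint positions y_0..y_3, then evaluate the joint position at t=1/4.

y_0 = S_0(0) = a_0 = 1
y_1 = S_1(0) = a_1 = -1
y_2 = S_2(0) = a_2 = 1
y_3 = S_2(2) = -1
t_q=1/4 is in segment 0 (τ=1/4); S_0(τ)=247/704

y_0=1 y_1=-1 y_2=1 y_3=-1
S(1/4) = 247/704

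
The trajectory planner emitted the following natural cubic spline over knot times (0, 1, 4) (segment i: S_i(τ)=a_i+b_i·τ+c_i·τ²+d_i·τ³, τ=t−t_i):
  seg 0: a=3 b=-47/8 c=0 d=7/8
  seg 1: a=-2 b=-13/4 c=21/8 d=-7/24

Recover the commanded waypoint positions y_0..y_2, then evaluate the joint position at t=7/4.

y_0=3 y_1=-2 y_2=4
S(7/4) = -1579/512

y_0 = S_0(0) = a_0 = 3
y_1 = S_1(0) = a_1 = -2
y_2 = S_1(3) = 4
t_q=7/4 is in segment 1 (τ=3/4); S_1(τ)=-1579/512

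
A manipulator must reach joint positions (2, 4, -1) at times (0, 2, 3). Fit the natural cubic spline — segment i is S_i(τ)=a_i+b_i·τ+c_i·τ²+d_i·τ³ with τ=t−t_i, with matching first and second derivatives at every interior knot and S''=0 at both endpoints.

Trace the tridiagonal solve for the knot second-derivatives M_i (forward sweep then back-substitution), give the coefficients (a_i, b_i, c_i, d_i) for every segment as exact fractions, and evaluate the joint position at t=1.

Δ: Δ0=1, Δ1=-5
row 1: diag=6, rhs=-36; c'=1/6, d'=-6
back: M1=-6
M: M0=0, M1=-6, M2=0
seg 0: a=2, c=M0/2=0, d=(M1−M0)/(6·2)=-1/2, b=Δ0−h0·(2M0+M1)/6=3
seg 1: a=4, c=M1/2=-3, d=(M2−M1)/(6·1)=1, b=Δ1−h1·(2M1+M2)/6=-3
t_q=1 → seg 0, τ=1; S=2+3·τ+0·τ²+-1/2·τ³=9/2

  seg 0: a=2 b=3 c=0 d=-1/2
  seg 1: a=4 b=-3 c=-3 d=1
S(1) = 9/2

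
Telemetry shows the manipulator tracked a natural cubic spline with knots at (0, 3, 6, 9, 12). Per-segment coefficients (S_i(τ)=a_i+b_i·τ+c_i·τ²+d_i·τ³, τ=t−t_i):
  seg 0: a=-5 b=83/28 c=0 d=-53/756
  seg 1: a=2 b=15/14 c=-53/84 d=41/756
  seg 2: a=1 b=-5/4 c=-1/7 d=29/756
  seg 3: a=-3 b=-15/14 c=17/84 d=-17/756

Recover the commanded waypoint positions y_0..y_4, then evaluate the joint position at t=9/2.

y_0 = S_0(0) = a_0 = -5
y_1 = S_1(0) = a_1 = 2
y_2 = S_2(0) = a_2 = 1
y_3 = S_3(0) = a_3 = -3
y_4 = S_3(3) = -5
t_q=9/2 is in segment 1 (τ=3/2); S_1(τ)=531/224

y_0=-5 y_1=2 y_2=1 y_3=-3 y_4=-5
S(9/2) = 531/224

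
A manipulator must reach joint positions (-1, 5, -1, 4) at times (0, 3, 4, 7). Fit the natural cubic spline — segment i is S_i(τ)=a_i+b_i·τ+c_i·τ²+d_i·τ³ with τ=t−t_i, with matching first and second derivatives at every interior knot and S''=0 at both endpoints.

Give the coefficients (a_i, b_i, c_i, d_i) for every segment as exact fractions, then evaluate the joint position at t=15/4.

  seg 0: a=-1 b=341/63 c=0 d=-215/567
  seg 1: a=5 b=-304/63 c=-215/63 d=47/21
  seg 2: a=-1 b=-311/63 c=208/63 d=-208/567
S(15/4) = 545/1344

Δ: Δ0=2, Δ1=-6, Δ2=5/3
row 1: diag=8, rhs=-48; c'=1/8, d'=-6
row 2: denom=8−1·1/8=63/8; d'=(46−1·-6)/(63/8)=416/63
back: M2=416/63
back: M1=-6−1/8·416/63=-430/63
M: M0=0, M1=-430/63, M2=416/63, M3=0
seg 0: a=-1, c=M0/2=0, d=(M1−M0)/(6·3)=-215/567, b=Δ0−h0·(2M0+M1)/6=341/63
seg 1: a=5, c=M1/2=-215/63, d=(M2−M1)/(6·1)=47/21, b=Δ1−h1·(2M1+M2)/6=-304/63
seg 2: a=-1, c=M2/2=208/63, d=(M3−M2)/(6·3)=-208/567, b=Δ2−h2·(2M2+M3)/6=-311/63
t_q=15/4 → seg 1, τ=3/4; S=5+-304/63·τ+-215/63·τ²+47/21·τ³=545/1344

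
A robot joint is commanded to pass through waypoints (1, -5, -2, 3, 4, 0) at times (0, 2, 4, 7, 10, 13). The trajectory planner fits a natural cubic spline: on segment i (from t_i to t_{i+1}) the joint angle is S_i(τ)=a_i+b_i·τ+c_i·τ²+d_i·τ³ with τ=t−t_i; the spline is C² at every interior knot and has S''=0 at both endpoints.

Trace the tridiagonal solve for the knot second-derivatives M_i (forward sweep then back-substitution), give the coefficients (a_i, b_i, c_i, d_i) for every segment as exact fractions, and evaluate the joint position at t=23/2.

  seg 0: a=1 b=-3262/783 c=0 d=913/3132
  seg 1: a=-5 b=-523/783 c=913/522 d=-2083/6264
  seg 2: a=-2 b=3661/1566 c=-257/1044 d=211/28188
  seg 3: a=3 b=3329/3132 c=-140/783 d=-605/28188
  seg 4: a=4 b=-923/1566 c=-1165/3132 d=1165/28188
S(23/2) = 6733/2784

Δ: Δ0=-3, Δ1=3/2, Δ2=5/3, Δ3=1/3, Δ4=-4/3
row 1: diag=8, rhs=27; c'=1/4, d'=27/8
row 2: denom=10−2·1/4=19/2; d'=(1−2·27/8)/(19/2)=-23/38
row 3: denom=12−3·6/19=210/19; d'=(-8−3·-23/38)/(210/19)=-47/84
row 4: denom=12−3·19/70=783/70; d'=(-10−3·-47/84)/(783/70)=-1165/1566
back: M4=-1165/1566
back: M3=-47/84−19/70·-1165/1566=-280/783
back: M2=-23/38−6/19·-280/783=-257/522
back: M1=27/8−1/4·-257/522=913/261
M: M0=0, M1=913/261, M2=-257/522, M3=-280/783, M4=-1165/1566, M5=0
seg 0: a=1, c=M0/2=0, d=(M1−M0)/(6·2)=913/3132, b=Δ0−h0·(2M0+M1)/6=-3262/783
seg 1: a=-5, c=M1/2=913/522, d=(M2−M1)/(6·2)=-2083/6264, b=Δ1−h1·(2M1+M2)/6=-523/783
seg 2: a=-2, c=M2/2=-257/1044, d=(M3−M2)/(6·3)=211/28188, b=Δ2−h2·(2M2+M3)/6=3661/1566
seg 3: a=3, c=M3/2=-140/783, d=(M4−M3)/(6·3)=-605/28188, b=Δ3−h3·(2M3+M4)/6=3329/3132
seg 4: a=4, c=M4/2=-1165/3132, d=(M5−M4)/(6·3)=1165/28188, b=Δ4−h4·(2M4+M5)/6=-923/1566
t_q=23/2 → seg 4, τ=3/2; S=4+-923/1566·τ+-1165/3132·τ²+1165/28188·τ³=6733/2784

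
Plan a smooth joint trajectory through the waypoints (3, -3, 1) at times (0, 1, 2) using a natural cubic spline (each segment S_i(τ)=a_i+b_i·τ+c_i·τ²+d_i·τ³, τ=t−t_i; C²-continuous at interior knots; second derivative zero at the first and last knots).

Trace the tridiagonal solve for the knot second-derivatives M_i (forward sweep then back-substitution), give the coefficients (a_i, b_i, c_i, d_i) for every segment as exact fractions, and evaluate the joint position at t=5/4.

  seg 0: a=3 b=-17/2 c=0 d=5/2
  seg 1: a=-3 b=-1 c=15/2 d=-5/2
S(5/4) = -361/128

Δ: Δ0=-6, Δ1=4
row 1: diag=4, rhs=60; c'=1/4, d'=15
back: M1=15
M: M0=0, M1=15, M2=0
seg 0: a=3, c=M0/2=0, d=(M1−M0)/(6·1)=5/2, b=Δ0−h0·(2M0+M1)/6=-17/2
seg 1: a=-3, c=M1/2=15/2, d=(M2−M1)/(6·1)=-5/2, b=Δ1−h1·(2M1+M2)/6=-1
t_q=5/4 → seg 1, τ=1/4; S=-3+-1·τ+15/2·τ²+-5/2·τ³=-361/128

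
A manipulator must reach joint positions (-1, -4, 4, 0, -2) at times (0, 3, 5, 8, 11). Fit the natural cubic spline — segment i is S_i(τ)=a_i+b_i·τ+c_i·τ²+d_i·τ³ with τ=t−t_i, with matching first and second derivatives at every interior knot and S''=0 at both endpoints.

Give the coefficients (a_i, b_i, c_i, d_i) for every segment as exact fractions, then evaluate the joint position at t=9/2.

Δ: Δ0=-1, Δ1=4, Δ2=-4/3, Δ3=-2/3
row 1: diag=10, rhs=30; c'=1/5, d'=3
row 2: denom=10−2·1/5=48/5; d'=(-32−2·3)/(48/5)=-95/24
row 3: denom=12−3·5/16=177/16; d'=(4−3·-95/24)/(177/16)=254/177
back: M3=254/177
back: M2=-95/24−5/16·254/177=-260/59
back: M1=3−1/5·-260/59=229/59
M: M0=0, M1=229/59, M2=-260/59, M3=254/177, M4=0
seg 0: a=-1, c=M0/2=0, d=(M1−M0)/(6·3)=229/1062, b=Δ0−h0·(2M0+M1)/6=-347/118
seg 1: a=-4, c=M1/2=229/118, d=(M2−M1)/(6·2)=-163/236, b=Δ1−h1·(2M1+M2)/6=170/59
seg 2: a=4, c=M2/2=-130/59, d=(M3−M2)/(6·3)=517/1593, b=Δ2−h2·(2M2+M3)/6=139/59
seg 3: a=0, c=M3/2=127/177, d=(M4−M3)/(6·3)=-127/1593, b=Δ3−h3·(2M3+M4)/6=-124/59
t_q=9/2 → seg 1, τ=3/2; S=-4+170/59·τ+229/118·τ²+-163/236·τ³=4451/1888

  seg 0: a=-1 b=-347/118 c=0 d=229/1062
  seg 1: a=-4 b=170/59 c=229/118 d=-163/236
  seg 2: a=4 b=139/59 c=-130/59 d=517/1593
  seg 3: a=0 b=-124/59 c=127/177 d=-127/1593
S(9/2) = 4451/1888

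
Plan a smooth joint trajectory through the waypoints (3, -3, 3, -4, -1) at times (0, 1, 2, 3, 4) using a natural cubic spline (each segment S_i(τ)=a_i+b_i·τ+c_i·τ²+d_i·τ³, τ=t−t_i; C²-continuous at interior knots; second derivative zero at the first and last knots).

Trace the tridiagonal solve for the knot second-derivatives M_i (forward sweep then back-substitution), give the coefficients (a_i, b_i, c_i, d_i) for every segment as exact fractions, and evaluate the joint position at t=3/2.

  seg 0: a=3 b=-289/28 c=0 d=121/28
  seg 1: a=-3 b=37/14 c=363/28 d=-269/28
  seg 2: a=3 b=-1/4 c=-111/7 d=255/28
  seg 3: a=-4 b=-65/14 c=321/28 d=-107/28
S(3/2) = 81/224

Δ: Δ0=-6, Δ1=6, Δ2=-7, Δ3=3
row 1: diag=4, rhs=72; c'=1/4, d'=18
row 2: denom=4−1·1/4=15/4; d'=(-78−1·18)/(15/4)=-128/5
row 3: denom=4−1·4/15=56/15; d'=(60−1·-128/5)/(56/15)=321/14
back: M3=321/14
back: M2=-128/5−4/15·321/14=-222/7
back: M1=18−1/4·-222/7=363/14
M: M0=0, M1=363/14, M2=-222/7, M3=321/14, M4=0
seg 0: a=3, c=M0/2=0, d=(M1−M0)/(6·1)=121/28, b=Δ0−h0·(2M0+M1)/6=-289/28
seg 1: a=-3, c=M1/2=363/28, d=(M2−M1)/(6·1)=-269/28, b=Δ1−h1·(2M1+M2)/6=37/14
seg 2: a=3, c=M2/2=-111/7, d=(M3−M2)/(6·1)=255/28, b=Δ2−h2·(2M2+M3)/6=-1/4
seg 3: a=-4, c=M3/2=321/28, d=(M4−M3)/(6·1)=-107/28, b=Δ3−h3·(2M3+M4)/6=-65/14
t_q=3/2 → seg 1, τ=1/2; S=-3+37/14·τ+363/28·τ²+-269/28·τ³=81/224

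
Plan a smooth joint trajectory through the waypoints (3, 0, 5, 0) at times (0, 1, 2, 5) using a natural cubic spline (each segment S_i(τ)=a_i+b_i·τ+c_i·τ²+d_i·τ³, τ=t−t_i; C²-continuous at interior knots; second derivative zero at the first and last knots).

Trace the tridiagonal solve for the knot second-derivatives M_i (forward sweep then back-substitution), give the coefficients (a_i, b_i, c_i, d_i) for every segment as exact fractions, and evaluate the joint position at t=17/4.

  seg 0: a=3 b=-491/93 c=0 d=212/93
  seg 1: a=0 b=145/93 c=212/31 d=-316/93
  seg 2: a=5 b=469/93 c=-104/31 d=104/279
S(17/4) = 895/248

Δ: Δ0=-3, Δ1=5, Δ2=-5/3
row 1: diag=4, rhs=48; c'=1/4, d'=12
row 2: denom=8−1·1/4=31/4; d'=(-40−1·12)/(31/4)=-208/31
back: M2=-208/31
back: M1=12−1/4·-208/31=424/31
M: M0=0, M1=424/31, M2=-208/31, M3=0
seg 0: a=3, c=M0/2=0, d=(M1−M0)/(6·1)=212/93, b=Δ0−h0·(2M0+M1)/6=-491/93
seg 1: a=0, c=M1/2=212/31, d=(M2−M1)/(6·1)=-316/93, b=Δ1−h1·(2M1+M2)/6=145/93
seg 2: a=5, c=M2/2=-104/31, d=(M3−M2)/(6·3)=104/279, b=Δ2−h2·(2M2+M3)/6=469/93
t_q=17/4 → seg 2, τ=9/4; S=5+469/93·τ+-104/31·τ²+104/279·τ³=895/248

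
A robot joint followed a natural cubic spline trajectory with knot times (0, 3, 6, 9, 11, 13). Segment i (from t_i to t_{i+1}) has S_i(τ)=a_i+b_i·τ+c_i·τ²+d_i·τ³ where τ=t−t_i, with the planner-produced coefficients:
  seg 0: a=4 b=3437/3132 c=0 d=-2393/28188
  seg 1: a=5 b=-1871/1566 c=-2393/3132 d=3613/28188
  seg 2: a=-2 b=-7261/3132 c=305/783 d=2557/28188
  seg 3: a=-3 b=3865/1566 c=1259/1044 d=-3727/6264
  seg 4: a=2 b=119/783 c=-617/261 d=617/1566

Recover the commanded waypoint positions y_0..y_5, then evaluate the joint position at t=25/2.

y_0 = S_0(0) = a_0 = 4
y_1 = S_1(0) = a_1 = 5
y_2 = S_2(0) = a_2 = -2
y_3 = S_3(0) = a_3 = -3
y_4 = S_4(0) = a_4 = 2
y_5 = S_4(2) = -4
t_q=25/2 is in segment 4 (τ=3/2); S_4(τ)=-7355/4176

y_0=4 y_1=5 y_2=-2 y_3=-3 y_4=2 y_5=-4
S(25/2) = -7355/4176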